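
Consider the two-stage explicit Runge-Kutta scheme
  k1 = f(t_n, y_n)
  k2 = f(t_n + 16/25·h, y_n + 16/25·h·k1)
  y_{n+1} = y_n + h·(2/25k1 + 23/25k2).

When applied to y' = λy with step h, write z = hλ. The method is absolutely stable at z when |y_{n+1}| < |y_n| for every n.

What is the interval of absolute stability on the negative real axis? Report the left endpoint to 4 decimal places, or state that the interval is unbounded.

Set f=λy, z=hλ:
  k1=λy_n ⇒ h·k1=z·y_n;  k2=λ(1+16/25z)y_n ⇒ h·k2=z(1+16/25z)y_n
  y_{n+1}/y_n = 1 + 2/25z + 23/25z(1+16/25z) = 1 + z + 368/625z²
  so R(z) = 1 + z + 368/625z².

Boundary: |R(x)|=1, x<0.
x=-0.91: |R|=0.5776
R=1: x+368/625x²=0 ⇒ x=−625/368=-1.6984; min R=1−1/(4·368/625)=0.5754>−1
Confirm numerically:
  x=-1.238: |R|=0.66442 <1
  x=-1.035: |R|=0.59574 <1
  x=-0.869: |R|=0.57564 <1
  x=-2.034: |R|=1.40196 >1
  x=-2.002: |R|=1.35791 >1
  x=-1.915: |R|=1.24426 >1
So |R|<1 on (-1.6984, 0).

(-1.6984, 0).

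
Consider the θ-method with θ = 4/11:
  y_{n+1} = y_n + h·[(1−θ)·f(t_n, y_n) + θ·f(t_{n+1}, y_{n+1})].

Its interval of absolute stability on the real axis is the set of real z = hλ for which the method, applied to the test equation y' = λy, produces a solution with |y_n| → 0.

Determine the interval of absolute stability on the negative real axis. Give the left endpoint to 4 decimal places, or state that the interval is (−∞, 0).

(-7.3333, 0).

Test eqn y'=λy, z=hλ:
  y_{n+1} = y_n + z·[7/11·y_n + 4/11·y_{n+1}] ⇒ (1 − 4/11z)y_{n+1} = (1 + 7/11z)y_n
  Hence R(z) = (1 + 7/11z)/(1 − 4/11z).

Boundary: |R(x)|=1, x<0.
x=-1.51: |R|=0.0252
R=−1: 1+7/11x = −1+4/11x ⇒ -3/11x=2 ⇒ x=2/(-3/11)=-7.3333
Confirm numerically:
  x=-6.407: |R|=0.92413 <1
  x=-6.326: |R|=0.91676 <1
  x=-5.718: |R|=0.85693 <1
  x=-3.513: |R|=0.54251 <1
  x=-7.877: |R|=1.03837 >1
  x=-7.840: |R|=1.03588 >1
  x=-7.480: |R|=1.01075 >1
So |R|<1 on (-7.3333, 0).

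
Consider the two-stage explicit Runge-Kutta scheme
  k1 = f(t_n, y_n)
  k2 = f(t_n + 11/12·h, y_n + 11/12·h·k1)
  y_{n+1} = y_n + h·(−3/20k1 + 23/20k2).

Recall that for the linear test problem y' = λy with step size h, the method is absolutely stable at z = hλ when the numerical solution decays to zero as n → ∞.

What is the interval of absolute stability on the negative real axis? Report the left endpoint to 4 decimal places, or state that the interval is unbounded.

With y'=λy (z=hλ):
  k1=λy_n ⇒ h·k1=z·y_n;  k2=λ(1+11/12z)y_n ⇒ h·k2=z(1+11/12z)y_n
  y_{n+1}/y_n = 1 − 3/20z + 23/20z(1+11/12z) = 1 + z + 253/240z²
  R(z) = 1 + z + 253/240z².

Boundary: |R(x)|=1, x<0.
x=-1.45: |R|=1.7664
R=1: x+253/240x²=0 ⇒ x=−240/253=-0.9486; min R=1−1/(4·253/240)=0.7628>−1
Confirm numerically:
  x=-0.834: |R|=0.89923 <1
  x=-0.697: |R|=0.81512 <1
  x=-0.533: |R|=0.76648 <1
  x=-0.445: |R|=0.76375 <1
  x=-1.493: |R|=1.85679 >1
  x=-1.357: |R|=1.58419 >1
  x=-1.014: |R|=1.06989 >1
Interval (-0.9486, 0).

(-0.9486, 0).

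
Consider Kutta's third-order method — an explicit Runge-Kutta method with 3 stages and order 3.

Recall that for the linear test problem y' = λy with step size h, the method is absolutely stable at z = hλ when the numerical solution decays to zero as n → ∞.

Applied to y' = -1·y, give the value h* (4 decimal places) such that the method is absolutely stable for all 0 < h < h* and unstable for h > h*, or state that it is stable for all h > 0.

(-2.5127,0); λ=-1 ⇒ h* = 2.5127.

Test eqn y'=λy, z=hλ:
  order 3, 3-stage ⇒ R(z)=1+z+z^2/2+z^3/6
  (e.g. R(-1.03)=0.31833, |R|=0.31833)

Solve |R(x)|<1 on ℝ⁻.
x=-1.03: |R|=0.3183
|R(-1.77)|=0.1278 |R(-1.58)|=0.0108 |R(-0.72)|=0.4770
Bisect:
  x_lo=-3.0236 |R|=2.0596  x_hi=-0.2882 |R|=0.7493
  mid=-1.65593 |R|=0.04167 →hi
  mid=-2.33978 |R|=0.73737 →hi
  mid=-2.68170 |R|=1.30019 →lo
  mid=-2.51074 |R|=0.99671 →hi
  mid=-2.59622 |R|=1.14262 →lo
  mid=-2.55348 |R|=1.06824 →lo
  mid=-2.53211 |R|=1.03212 →lo
  ...
  [-2.51291,-2.51274] ⇒ x*=-2.5127
Stable set (-2.5127, 0).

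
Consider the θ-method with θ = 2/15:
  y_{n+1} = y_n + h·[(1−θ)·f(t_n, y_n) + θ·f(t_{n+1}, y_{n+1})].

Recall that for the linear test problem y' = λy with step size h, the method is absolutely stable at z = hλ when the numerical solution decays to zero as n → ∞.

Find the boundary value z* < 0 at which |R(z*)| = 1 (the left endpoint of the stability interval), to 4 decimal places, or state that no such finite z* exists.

Test eqn y'=λy, z=hλ:
  y_{n+1} = y_n + z·[13/15·y_n + 2/15·y_{n+1}] ⇒ (1 − 2/15z)y_{n+1} = (1 + 13/15z)y_n
  Hence R(z) = (1 + 13/15z)/(1 − 2/15z).

Need |R(x)|<1, x<0.
x=-0.47: |R|=0.5577
R=−1: 1+13/15x = −1+2/15x ⇒ -11/15x=2 ⇒ x=2/(-11/15)=-2.7273
Confirm numerically:
  x=-2.531: |R|=0.89238 <1
  x=-1.409: |R|=0.18616 <1
  x=-1.240: |R|=0.06407 <1
  x=-1.219: |R|=0.04857 <1
  x=-3.137: |R|=1.21185 >1
  x=-3.043: |R|=1.16471 >1
  x=-3.022: |R|=1.15406 >1
Interval (-2.7273, 0).

z* = -2.7273.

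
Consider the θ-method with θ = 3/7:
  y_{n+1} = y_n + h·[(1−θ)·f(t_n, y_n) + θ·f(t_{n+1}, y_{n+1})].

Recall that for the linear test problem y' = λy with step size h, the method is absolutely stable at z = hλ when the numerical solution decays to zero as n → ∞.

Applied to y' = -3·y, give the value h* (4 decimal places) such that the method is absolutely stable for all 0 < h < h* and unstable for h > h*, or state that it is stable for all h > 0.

(-14.0000,0); λ=-3 ⇒ h* = (14)/3 = 4.6667.

On y'=λy, z=hλ:
  y_{n+1} = y_n + z·[4/7·y_n + 3/7·y_{n+1}] ⇒ (1 − 3/7z)y_{n+1} = (1 + 4/7z)y_n
  so R(z) = (1 + 4/7z)/(1 − 3/7z).

Solve |R(x)|<1 on ℝ⁻.
x=-0.75: |R|=0.4324
R=−1: 1+4/7x = −1+3/7x ⇒ -1/7x=2 ⇒ x=2/(-1/7)=-14.0000
Confirm numerically:
  x=-10.580: |R|=0.91172 <1
  x=-9.531: |R|=0.87444 <1
  x=-8.672: |R|=0.83862 <1
  x=-14.595: |R|=1.01172 >1
  x=-14.497: |R|=1.00984 >1
  x=-14.235: |R|=1.00473 >1
So |R|<1 on (-14.0000, 0).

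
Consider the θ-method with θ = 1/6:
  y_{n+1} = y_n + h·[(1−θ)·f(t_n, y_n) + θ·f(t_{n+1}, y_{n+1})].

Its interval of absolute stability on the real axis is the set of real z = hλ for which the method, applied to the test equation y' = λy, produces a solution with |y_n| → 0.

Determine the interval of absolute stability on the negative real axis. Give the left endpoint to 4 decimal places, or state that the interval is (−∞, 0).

On y'=λy, z=hλ:
  y_{n+1} = y_n + z·[5/6·y_n + 1/6·y_{n+1}] ⇒ (1 − 1/6z)y_{n+1} = (1 + 5/6z)y_n
  R(z) = (1 + 5/6z)/(1 − 1/6z).

Find x<0 with |R(x)|<1.
x=-0.89: |R|=0.2250
R=−1: 1+5/6x = −1+1/6x ⇒ -2/3x=2 ⇒ x=2/(-2/3)=-3.0000
Confirm numerically:
  x=-2.846: |R|=0.93036 <1
  x=-2.669: |R|=0.84727 <1
  x=-2.358: |R|=0.69275 <1
  x=-2.325: |R|=0.67568 <1
  x=-3.259: |R|=1.11189 >1
  x=-3.213: |R|=1.09248 >1
So |R|<1 on (-3.0000, 0).

(-3.0000, 0).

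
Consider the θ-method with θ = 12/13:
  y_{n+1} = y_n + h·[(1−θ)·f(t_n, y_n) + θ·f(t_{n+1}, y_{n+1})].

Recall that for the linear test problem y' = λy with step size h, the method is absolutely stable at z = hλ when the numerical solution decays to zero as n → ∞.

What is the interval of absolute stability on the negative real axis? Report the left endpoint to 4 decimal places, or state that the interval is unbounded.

Test eqn y'=λy, z=hλ:
  y_{n+1} = y_n + z·[1/13·y_n + 12/13·y_{n+1}] ⇒ (1 − 12/13z)y_{n+1} = (1 + 1/13z)y_n
  ⇒ R(z) = (1 + 1/13z)/(1 − 12/13z).

Boundary: |R(x)|=1, x<0.
x=-1.2: |R|=0.4307
x=-2: |R|=0.2973
x=-10: |R|=0.0226
x=-100: |R|=0.0717
θ=12/13≥1/2 ⇒ |1+1/13x|<|1−12/13x| ∀x<0 ⇒ interval (−∞,0).

unbounded; (−∞, 0).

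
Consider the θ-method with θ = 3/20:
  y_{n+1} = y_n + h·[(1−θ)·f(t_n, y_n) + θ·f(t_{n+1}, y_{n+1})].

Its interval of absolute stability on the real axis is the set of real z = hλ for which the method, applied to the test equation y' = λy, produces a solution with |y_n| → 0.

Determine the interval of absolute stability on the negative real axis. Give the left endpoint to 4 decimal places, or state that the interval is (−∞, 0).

With y'=λy (z=hλ):
  y_{n+1} = y_n + z·[17/20·y_n + 3/20·y_{n+1}] ⇒ (1 − 3/20z)y_{n+1} = (1 + 17/20z)y_n
  so R(z) = (1 + 17/20z)/(1 − 3/20z).

Boundary: |R(x)|=1, x<0.
x=-1.28: |R|=0.0738
R=−1: 1+17/20x = −1+3/20x ⇒ -7/10x=2 ⇒ x=2/(-7/10)=-2.8571
Confirm numerically:
  x=-2.836: |R|=0.98962 <1
  x=-2.392: |R|=0.76038 <1
  x=-2.131: |R|=0.61482 <1
  x=-3.184: |R|=1.15485 >1
  x=-3.140: |R|=1.13460 >1
Stable set (-2.8571, 0).

(-2.8571, 0).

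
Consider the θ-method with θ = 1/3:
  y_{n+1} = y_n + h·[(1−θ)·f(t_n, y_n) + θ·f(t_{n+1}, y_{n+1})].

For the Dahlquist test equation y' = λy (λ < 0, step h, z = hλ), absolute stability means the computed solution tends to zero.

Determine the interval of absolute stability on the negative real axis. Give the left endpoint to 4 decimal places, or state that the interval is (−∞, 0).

On y'=λy, z=hλ:
  y_{n+1} = y_n + z·[2/3·y_n + 1/3·y_{n+1}] ⇒ (1 − 1/3z)y_{n+1} = (1 + 2/3z)y_n
  Hence R(z) = (1 + 2/3z)/(1 − 1/3z).

Boundary: |R(x)|=1, x<0.
x=-0.37: |R|=0.6706
R=−1: 1+2/3x = −1+1/3x ⇒ -1/3x=2 ⇒ x=2/(-1/3)=-6.0000
Confirm numerically:
  x=-5.244: |R|=0.90830 <1
  x=-5.016: |R|=0.87725 <1
  x=-4.957: |R|=0.86892 <1
  x=-4.565: |R|=0.81031 <1
  x=-6.488: |R|=1.05143 >1
  x=-6.150: |R|=1.01639 >1
  x=-6.117: |R|=1.01283 >1
So |R|<1 on (-6.0000, 0).

z∈(-6.0000,0).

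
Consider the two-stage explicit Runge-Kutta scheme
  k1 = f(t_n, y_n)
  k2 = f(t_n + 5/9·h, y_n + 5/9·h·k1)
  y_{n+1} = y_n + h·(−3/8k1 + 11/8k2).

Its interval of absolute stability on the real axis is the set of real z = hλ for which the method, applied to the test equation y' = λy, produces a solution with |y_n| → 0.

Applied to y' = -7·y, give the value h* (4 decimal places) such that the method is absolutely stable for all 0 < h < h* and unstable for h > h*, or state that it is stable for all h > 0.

With y'=λy (z=hλ):
  k1=λy_n ⇒ h·k1=z·y_n;  k2=λ(1+5/9z)y_n ⇒ h·k2=z(1+5/9z)y_n
  y_{n+1}/y_n = 1 − 3/8z + 11/8z(1+5/9z) = 1 + z + 55/72z²
  so R(z) = 1 + z + 55/72z².

Solve |R(x)|<1 on ℝ⁻.
x=-1.49: |R|=1.2059
R=1: x+55/72x²=0 ⇒ x=−72/55=-1.3091; min R=1−1/(4·55/72)=0.6727>−1
Confirm numerically:
  x=-1.015: |R|=0.77198 <1
  x=-0.905: |R|=0.72064 <1
  x=-0.603: |R|=0.67476 <1
  x=-1.727: |R|=1.55132 >1
  x=-1.654: |R|=1.43578 >1
Interval (-1.3091, 0).

(-1.3091,0); λ=-7 ⇒ h* = (72/55)/7 = 0.1870.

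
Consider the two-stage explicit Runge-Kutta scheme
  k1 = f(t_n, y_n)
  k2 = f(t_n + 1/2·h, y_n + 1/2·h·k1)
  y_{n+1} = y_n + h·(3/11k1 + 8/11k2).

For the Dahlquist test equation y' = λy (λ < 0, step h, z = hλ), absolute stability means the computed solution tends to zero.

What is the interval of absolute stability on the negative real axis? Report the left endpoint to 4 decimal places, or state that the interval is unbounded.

Test eqn y'=λy, z=hλ:
  k1=λy_n ⇒ h·k1=z·y_n;  k2=λ(1+1/2z)y_n ⇒ h·k2=z(1+1/2z)y_n
  y_{n+1}/y_n = 1 + 3/11z + 8/11z(1+1/2z) = 1 + z + 4/11z²
  R(z) = 1 + z + 4/11z².

Need |R(x)|<1, x<0.
x=-1.1: |R|=0.3400
R=1: x+4/11x²=0 ⇒ x=−11/4=-2.7500; min R=1−1/(4·4/11)=0.3125>−1
Confirm numerically:
  x=-2.027: |R|=0.46708 <1
  x=-1.923: |R|=0.42170 <1
  x=-1.802: |R|=0.37880 <1
  x=-3.310: |R|=1.67404 >1
  x=-3.200: |R|=1.52364 >1
  x=-3.163: |R|=1.47503 >1
Stable set (-2.7500, 0).

(-2.7500, 0).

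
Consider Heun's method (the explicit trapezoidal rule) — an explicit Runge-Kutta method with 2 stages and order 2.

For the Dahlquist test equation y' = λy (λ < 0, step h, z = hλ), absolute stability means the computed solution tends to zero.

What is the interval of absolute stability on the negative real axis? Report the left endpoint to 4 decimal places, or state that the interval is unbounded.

z∈(-2.0000,0).

Test eqn y'=λy, z=hλ:
  order 2, 2-stage ⇒ R(z)=1+z+z^2/2
  (e.g. R(-0.88)=0.50720, |R|=0.50720)

Need |R(x)|<1, x<0.
x=-0.88: |R|=0.5072
|R(-2.13)|=1.1384 |R(-0.74)|=0.5338 |R(-0.67)|=0.5544
Bisect:
  x_lo=-2.4538 |R|=1.5568  x_hi=-0.3862 |R|=0.6884
  mid=-1.42000 |R|=0.58820 →hi
  mid=-1.93690 |R|=0.93889 →hi
  mid=-2.19535 |R|=1.21444 →lo
  mid=-2.06613 |R|=1.06832 →lo
  mid=-2.00152 |R|=1.00152 →lo
  mid=-1.96921 |R|=0.96968 →hi
  mid=-1.98536 |R|=0.98547 →hi
  ...
  [-2.00000,-1.99988] ⇒ x*=-2.0000
Stable set (-2.0000, 0).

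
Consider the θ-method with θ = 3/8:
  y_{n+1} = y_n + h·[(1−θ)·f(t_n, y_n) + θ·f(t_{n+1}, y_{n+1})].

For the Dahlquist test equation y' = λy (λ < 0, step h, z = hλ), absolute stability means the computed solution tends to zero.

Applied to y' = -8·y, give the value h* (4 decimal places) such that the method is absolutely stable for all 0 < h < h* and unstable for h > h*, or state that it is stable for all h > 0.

Test eqn y'=λy, z=hλ:
  y_{n+1} = y_n + z·[5/8·y_n + 3/8·y_{n+1}] ⇒ (1 − 3/8z)y_{n+1} = (1 + 5/8z)y_n
  R(z) = (1 + 5/8z)/(1 − 3/8z).

Need |R(x)|<1, x<0.
x=-1.59: |R|=0.0039
R=−1: 1+5/8x = −1+3/8x ⇒ -1/4x=2 ⇒ x=2/(-1/4)=-8.0000
Confirm numerically:
  x=-6.796: |R|=0.91518 <1
  x=-6.211: |R|=0.86566 <1
  x=-5.954: |R|=0.84178 <1
  x=-3.582: |R|=0.52865 <1
  x=-8.380: |R|=1.02293 >1
  x=-8.048: |R|=1.00299 >1
Stable set (-8.0000, 0).

(-8.0000,0); λ=-8 ⇒ h* = (8)/8 = 1.0000.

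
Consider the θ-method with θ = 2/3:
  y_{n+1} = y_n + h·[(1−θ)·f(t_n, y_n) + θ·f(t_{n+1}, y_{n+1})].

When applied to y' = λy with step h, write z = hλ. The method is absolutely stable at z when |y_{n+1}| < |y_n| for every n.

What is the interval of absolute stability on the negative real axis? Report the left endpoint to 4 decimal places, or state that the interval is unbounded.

Test eqn y'=λy, z=hλ:
  y_{n+1} = y_n + z·[1/3·y_n + 2/3·y_{n+1}] ⇒ (1 − 2/3z)y_{n+1} = (1 + 1/3z)y_n
  R(z) = (1 + 1/3z)/(1 − 2/3z).

Solve |R(x)|<1 on ℝ⁻.
x=-0.94: |R|=0.4221
x=-2: |R|=0.1429
x=-10: |R|=0.3043
x=-100: |R|=0.4778
θ=2/3≥1/2 ⇒ |1+1/3x|<|1−2/3x| ∀x<0 ⇒ stable on all of ℝ⁻.

unbounded; (−∞, 0).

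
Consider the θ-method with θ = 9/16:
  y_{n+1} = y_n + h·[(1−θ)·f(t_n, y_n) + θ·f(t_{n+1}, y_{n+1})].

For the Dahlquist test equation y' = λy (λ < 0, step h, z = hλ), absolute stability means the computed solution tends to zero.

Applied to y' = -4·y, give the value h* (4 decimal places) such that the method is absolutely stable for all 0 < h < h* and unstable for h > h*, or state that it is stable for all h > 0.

interval (−∞, 0). Any h>0 works for λ=-4.

With y'=λy (z=hλ):
  y_{n+1} = y_n + z·[7/16·y_n + 9/16·y_{n+1}] ⇒ (1 − 9/16z)y_{n+1} = (1 + 7/16z)y_n
  ⇒ R(z) = (1 + 7/16z)/(1 − 9/16z).

Solve |R(x)|<1 on ℝ⁻.
x=-1.32: |R|=0.2425
x=-2: |R|=0.0588
x=-10: |R|=0.5094
x=-100: |R|=0.7467
θ=9/16≥1/2 ⇒ |1+7/16x|<|1−9/16x| ∀x<0 ⇒ interval (−∞,0).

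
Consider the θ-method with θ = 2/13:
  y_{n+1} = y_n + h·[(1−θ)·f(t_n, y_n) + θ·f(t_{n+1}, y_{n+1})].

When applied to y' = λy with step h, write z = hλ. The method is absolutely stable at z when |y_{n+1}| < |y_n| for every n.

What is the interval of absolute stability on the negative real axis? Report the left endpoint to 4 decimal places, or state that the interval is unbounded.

Set f=λy, z=hλ:
  y_{n+1} = y_n + z·[11/13·y_n + 2/13·y_{n+1}] ⇒ (1 − 2/13z)y_{n+1} = (1 + 11/13z)y_n
  so R(z) = (1 + 11/13z)/(1 − 2/13z).

Boundary: |R(x)|=1, x<0.
x=-1.49: |R|=0.2121
R=−1: 1+11/13x = −1+2/13x ⇒ -9/13x=2 ⇒ x=2/(-9/13)=-2.8889
Confirm numerically:
  x=-1.422: |R|=0.16675 <1
  x=-1.395: |R|=0.14851 <1
  x=-1.215: |R|=0.02366 <1
  x=-3.320: |R|=1.19756 >1
  x=-3.162: |R|=1.12720 >1
  x=-3.123: |R|=1.10948 >1
Stable set (-2.8889, 0).

(-2.8889, 0).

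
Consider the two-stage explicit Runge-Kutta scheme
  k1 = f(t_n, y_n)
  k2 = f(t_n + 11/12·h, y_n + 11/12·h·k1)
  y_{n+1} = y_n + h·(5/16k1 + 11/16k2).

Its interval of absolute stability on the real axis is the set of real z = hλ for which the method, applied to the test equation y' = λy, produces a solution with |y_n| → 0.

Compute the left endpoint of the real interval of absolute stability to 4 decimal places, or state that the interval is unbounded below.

z* = -1.5868.

On y'=λy, z=hλ:
  k1=λy_n ⇒ h·k1=z·y_n;  k2=λ(1+11/12z)y_n ⇒ h·k2=z(1+11/12z)y_n
  y_{n+1}/y_n = 1 + 5/16z + 11/16z(1+11/12z) = 1 + z + 121/192z²
  ⇒ R(z) = 1 + z + 121/192z².

Boundary: |R(x)|=1, x<0.
x=-1.62: |R|=1.0339
R=1: x+121/192x²=0 ⇒ x=−192/121=-1.5868; min R=1−1/(4·121/192)=0.6033>−1
Confirm numerically:
  x=-1.531: |R|=0.94618 <1
  x=-1.171: |R|=0.69317 <1
  x=-1.139: |R|=0.67858 <1
  x=-0.974: |R|=0.62386 <1
  x=-2.174: |R|=1.80454 >1
  x=-1.784: |R|=1.22174 >1
Stable set (-1.5868, 0).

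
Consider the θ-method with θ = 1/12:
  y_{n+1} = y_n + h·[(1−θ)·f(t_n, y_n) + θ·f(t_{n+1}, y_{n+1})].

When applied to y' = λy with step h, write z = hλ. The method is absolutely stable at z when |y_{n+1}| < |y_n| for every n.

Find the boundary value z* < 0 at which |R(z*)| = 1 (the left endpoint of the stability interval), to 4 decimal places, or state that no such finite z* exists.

z* = -2.4000.

On y'=λy, z=hλ:
  y_{n+1} = y_n + z·[11/12·y_n + 1/12·y_{n+1}] ⇒ (1 − 1/12z)y_{n+1} = (1 + 11/12z)y_n
  so R(z) = (1 + 11/12z)/(1 − 1/12z).

Boundary: |R(x)|=1, x<0.
x=-0.88: |R|=0.1801
R=−1: 1+11/12x = −1+1/12x ⇒ -5/6x=2 ⇒ x=2/(-5/6)=-2.4000
Confirm numerically:
  x=-2.121: |R|=0.80242 <1
  x=-1.424: |R|=0.27294 <1
  x=-1.207: |R|=0.09669 <1
  x=-2.659: |R|=1.17668 >1
  x=-2.620: |R|=1.15048 >1
So |R|<1 on (-2.4000, 0).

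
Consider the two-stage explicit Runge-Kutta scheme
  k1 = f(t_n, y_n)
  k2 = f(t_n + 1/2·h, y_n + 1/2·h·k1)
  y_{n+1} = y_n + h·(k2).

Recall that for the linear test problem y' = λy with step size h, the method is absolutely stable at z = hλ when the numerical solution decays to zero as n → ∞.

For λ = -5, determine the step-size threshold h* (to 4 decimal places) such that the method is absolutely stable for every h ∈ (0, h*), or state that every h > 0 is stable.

Test eqn y'=λy, z=hλ:
  k1=λy_n ⇒ h·k1=z·y_n;  k2=λ(1+1/2z)y_n ⇒ h·k2=z(1+1/2z)y_n
  y_{n+1}/y_n = 1 + z(1+1/2z) = 1 + z + 1/2z²
  so R(z) = 1 + z + 1/2z².

Solve |R(x)|<1 on ℝ⁻.
x=-1.29: |R|=0.5421
R=1: x+1/2x²=0 ⇒ x=−2=-2.0000; min R=1−1/(4·1/2)=0.5000>−1
Confirm numerically:
  x=-1.877: |R|=0.88456 <1
  x=-0.988: |R|=0.50007 <1
  x=-0.821: |R|=0.51602 <1
  x=-0.820: |R|=0.51620 <1
  x=-2.472: |R|=1.58339 >1
  x=-2.314: |R|=1.36330 >1
  x=-2.134: |R|=1.14298 >1
Interval (-2.0000, 0).

(-2.0000,0); λ=-5 ⇒ h* = (2)/5 = 0.4000.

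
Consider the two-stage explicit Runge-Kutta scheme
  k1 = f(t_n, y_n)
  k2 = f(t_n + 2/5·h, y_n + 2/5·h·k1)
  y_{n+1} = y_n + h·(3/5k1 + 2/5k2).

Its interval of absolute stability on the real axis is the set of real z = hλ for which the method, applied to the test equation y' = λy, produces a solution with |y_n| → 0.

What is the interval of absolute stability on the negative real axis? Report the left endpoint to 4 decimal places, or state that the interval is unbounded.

Test eqn y'=λy, z=hλ:
  k1=λy_n ⇒ h·k1=z·y_n;  k2=λ(1+2/5z)y_n ⇒ h·k2=z(1+2/5z)y_n
  y_{n+1}/y_n = 1 + 3/5z + 2/5z(1+2/5z) = 1 + z + 4/25z²
  ⇒ R(z) = 1 + z + 4/25z².

Boundary: |R(x)|=1, x<0.
x=-0.65: |R|=0.4176
R=1: x+4/25x²=0 ⇒ x=−25/4=-6.2500; min R=1−1/(4·4/25)=-0.5625>−1
Confirm numerically:
  x=-5.683: |R|=0.48444 <1
  x=-4.986: |R|=0.00837 <1
  x=-2.990: |R|=0.55958 <1
  x=-2.966: |R|=0.55846 <1
  x=-6.739: |R|=1.52726 >1
  x=-6.444: |R|=1.20002 >1
Interval (-6.2500, 0).

(-6.2500, 0).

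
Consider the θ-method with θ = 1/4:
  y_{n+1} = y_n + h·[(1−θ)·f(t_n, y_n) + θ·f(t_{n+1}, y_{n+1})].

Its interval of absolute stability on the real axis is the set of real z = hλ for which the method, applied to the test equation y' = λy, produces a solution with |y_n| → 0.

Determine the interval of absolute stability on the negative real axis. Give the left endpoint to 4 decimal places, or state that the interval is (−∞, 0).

z∈(-4.0000,0).

With y'=λy (z=hλ):
  y_{n+1} = y_n + z·[3/4·y_n + 1/4·y_{n+1}] ⇒ (1 − 1/4z)y_{n+1} = (1 + 3/4z)y_n
  so R(z) = (1 + 3/4z)/(1 − 1/4z).

Boundary: |R(x)|=1, x<0.
x=-1.4: |R|=0.0370
R=−1: 1+3/4x = −1+1/4x ⇒ -1/2x=2 ⇒ x=2/(-1/2)=-4.0000
Confirm numerically:
  x=-3.920: |R|=0.97980 <1
  x=-3.440: |R|=0.84946 <1
  x=-2.902: |R|=0.68183 <1
  x=-2.440: |R|=0.51553 <1
  x=-4.327: |R|=1.07854 >1
  x=-4.265: |R|=1.06413 >1
  x=-4.068: |R|=1.01686 >1
Interval (-4.0000, 0).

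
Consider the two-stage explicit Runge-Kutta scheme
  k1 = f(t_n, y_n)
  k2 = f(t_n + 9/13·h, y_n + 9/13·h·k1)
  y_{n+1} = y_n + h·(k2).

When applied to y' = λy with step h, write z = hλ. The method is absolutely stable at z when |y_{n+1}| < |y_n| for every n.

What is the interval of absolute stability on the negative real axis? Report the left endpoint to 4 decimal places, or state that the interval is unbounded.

(-1.4444, 0).

With y'=λy (z=hλ):
  k1=λy_n ⇒ h·k1=z·y_n;  k2=λ(1+9/13z)y_n ⇒ h·k2=z(1+9/13z)y_n
  y_{n+1}/y_n = 1 + z(1+9/13z) = 1 + z + 9/13z²
  ⇒ R(z) = 1 + z + 9/13z².

Solve |R(x)|<1 on ℝ⁻.
x=-0.76: |R|=0.6399
R=1: x+9/13x²=0 ⇒ x=−13/9=-1.4444; min R=1−1/(4·9/13)=0.6389>−1
Confirm numerically:
  x=-1.260: |R|=0.83911 <1
  x=-1.141: |R|=0.76030 <1
  x=-0.791: |R|=0.64216 <1
  x=-1.586: |R|=1.15543 >1
  x=-1.571: |R|=1.13764 >1
So |R|<1 on (-1.4444, 0).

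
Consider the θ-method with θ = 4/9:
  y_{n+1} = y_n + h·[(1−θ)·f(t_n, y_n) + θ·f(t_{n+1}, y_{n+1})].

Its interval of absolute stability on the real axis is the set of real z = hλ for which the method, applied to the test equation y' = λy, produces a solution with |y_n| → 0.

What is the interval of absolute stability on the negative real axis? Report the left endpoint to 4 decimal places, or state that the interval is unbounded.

Set f=λy, z=hλ:
  y_{n+1} = y_n + z·[5/9·y_n + 4/9·y_{n+1}] ⇒ (1 − 4/9z)y_{n+1} = (1 + 5/9z)y_n
  ⇒ R(z) = (1 + 5/9z)/(1 − 4/9z).

Solve |R(x)|<1 on ℝ⁻.
x=-1.52: |R|=0.0928
R=−1: 1+5/9x = −1+4/9x ⇒ -1/9x=2 ⇒ x=2/(-1/9)=-18.0000
Confirm numerically:
  x=-13.833: |R|=0.93523 <1
  x=-11.646: |R|=0.88569 <1
  x=-9.696: |R|=0.82622 <1
  x=-8.598: |R|=0.78332 <1
  x=-18.342: |R|=1.00415 >1
  x=-18.243: |R|=1.00296 >1
Stable set (-18.0000, 0).

(-18.0000, 0).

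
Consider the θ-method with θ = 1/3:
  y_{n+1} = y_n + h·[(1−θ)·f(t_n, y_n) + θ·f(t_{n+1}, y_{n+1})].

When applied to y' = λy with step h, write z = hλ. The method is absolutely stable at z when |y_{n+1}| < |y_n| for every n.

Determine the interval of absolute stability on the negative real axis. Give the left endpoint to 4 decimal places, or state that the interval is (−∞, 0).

On y'=λy, z=hλ:
  y_{n+1} = y_n + z·[2/3·y_n + 1/3·y_{n+1}] ⇒ (1 − 1/3z)y_{n+1} = (1 + 2/3z)y_n
  so R(z) = (1 + 2/3z)/(1 − 1/3z).

Need |R(x)|<1, x<0.
x=-1.3: |R|=0.0930
R=−1: 1+2/3x = −1+1/3x ⇒ -1/3x=2 ⇒ x=2/(-1/3)=-6.0000
Confirm numerically:
  x=-5.301: |R|=0.91579 <1
  x=-3.651: |R|=0.64682 <1
  x=-3.614: |R|=0.63925 <1
  x=-6.567: |R|=1.05927 >1
  x=-6.331: |R|=1.03547 >1
  x=-6.030: |R|=1.00332 >1
So |R|<1 on (-6.0000, 0).

(-6.0000, 0).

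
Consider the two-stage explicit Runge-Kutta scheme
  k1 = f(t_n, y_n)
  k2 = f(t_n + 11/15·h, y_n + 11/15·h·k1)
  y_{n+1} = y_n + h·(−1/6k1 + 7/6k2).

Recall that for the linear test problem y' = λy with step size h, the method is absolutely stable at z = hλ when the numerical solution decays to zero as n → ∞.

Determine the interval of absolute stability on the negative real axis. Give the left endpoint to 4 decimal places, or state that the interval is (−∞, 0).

Set f=λy, z=hλ:
  k1=λy_n ⇒ h·k1=z·y_n;  k2=λ(1+11/15z)y_n ⇒ h·k2=z(1+11/15z)y_n
  y_{n+1}/y_n = 1 − 1/6z + 7/6z(1+11/15z) = 1 + z + 77/90z²
  so R(z) = 1 + z + 77/90z².

Need |R(x)|<1, x<0.
x=-1.41: |R|=1.2909
R=1: x+77/90x²=0 ⇒ x=−90/77=-1.1688; min R=1−1/(4·77/90)=0.7078>−1
Confirm numerically:
  x=-1.033: |R|=0.87995 <1
  x=-0.708: |R|=0.72086 <1
  x=-0.702: |R|=0.71962 <1
  x=-0.645: |R|=0.71093 <1
  x=-1.694: |R|=1.76113 >1
  x=-1.584: |R|=1.56264 >1
  x=-1.493: |R|=1.41408 >1
Stable set (-1.1688, 0).

z∈(-1.1688,0).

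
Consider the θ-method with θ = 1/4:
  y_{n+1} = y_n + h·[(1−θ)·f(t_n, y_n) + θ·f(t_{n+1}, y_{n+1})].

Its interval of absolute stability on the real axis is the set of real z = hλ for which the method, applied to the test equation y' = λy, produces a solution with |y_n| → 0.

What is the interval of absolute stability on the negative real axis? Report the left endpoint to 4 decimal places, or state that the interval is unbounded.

With y'=λy (z=hλ):
  y_{n+1} = y_n + z·[3/4·y_n + 1/4·y_{n+1}] ⇒ (1 − 1/4z)y_{n+1} = (1 + 3/4z)y_n
  Hence R(z) = (1 + 3/4z)/(1 − 1/4z).

Need |R(x)|<1, x<0.
x=-0.81: |R|=0.3264
R=−1: 1+3/4x = −1+1/4x ⇒ -1/2x=2 ⇒ x=2/(-1/2)=-4.0000
Confirm numerically:
  x=-3.361: |R|=0.82638 <1
  x=-3.050: |R|=0.73050 <1
  x=-2.453: |R|=0.52053 <1
  x=-1.782: |R|=0.23279 <1
  x=-4.489: |R|=1.11521 >1
  x=-4.368: |R|=1.08795 >1
  x=-4.044: |R|=1.01094 >1
So |R|<1 on (-4.0000, 0).

(-4.0000, 0).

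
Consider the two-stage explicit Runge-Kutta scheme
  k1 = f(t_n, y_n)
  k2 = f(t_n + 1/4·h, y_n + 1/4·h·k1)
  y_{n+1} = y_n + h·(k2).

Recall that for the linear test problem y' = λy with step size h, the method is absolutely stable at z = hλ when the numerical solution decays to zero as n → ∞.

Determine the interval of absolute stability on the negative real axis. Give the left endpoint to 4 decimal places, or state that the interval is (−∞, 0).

Set f=λy, z=hλ:
  k1=λy_n ⇒ h·k1=z·y_n;  k2=λ(1+1/4z)y_n ⇒ h·k2=z(1+1/4z)y_n
  y_{n+1}/y_n = 1 + z(1+1/4z) = 1 + z + 1/4z²
  Hence R(z) = 1 + z + 1/4z².

Solve |R(x)|<1 on ℝ⁻.
x=-0.47: |R|=0.5852
R=1: x+1/4x²=0 ⇒ x=−4=-4.0000; min R=1−1/(4·1/4)=0.0000>−1
Confirm numerically:
  x=-3.704: |R|=0.72590 <1
  x=-2.075: |R|=0.00141 <1
  x=-1.912: |R|=0.00194 <1
  x=-1.905: |R|=0.00226 <1
  x=-4.206: |R|=1.21661 >1
  x=-4.115: |R|=1.11831 >1
  x=-4.079: |R|=1.08056 >1
Stable set (-4.0000, 0).

z∈(-4.0000,0).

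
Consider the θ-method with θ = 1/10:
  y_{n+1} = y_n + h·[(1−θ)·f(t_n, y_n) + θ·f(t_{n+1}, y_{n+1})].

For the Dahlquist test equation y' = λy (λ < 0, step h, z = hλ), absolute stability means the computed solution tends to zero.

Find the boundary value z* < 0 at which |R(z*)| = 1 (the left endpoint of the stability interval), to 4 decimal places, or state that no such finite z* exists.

Set f=λy, z=hλ:
  y_{n+1} = y_n + z·[9/10·y_n + 1/10·y_{n+1}] ⇒ (1 − 1/10z)y_{n+1} = (1 + 9/10z)y_n
  Hence R(z) = (1 + 9/10z)/(1 − 1/10z).

Need |R(x)|<1, x<0.
x=-0.8: |R|=0.2593
R=−1: 1+9/10x = −1+1/10x ⇒ -4/5x=2 ⇒ x=2/(-4/5)=-2.5000
Confirm numerically:
  x=-2.341: |R|=0.89693 <1
  x=-1.663: |R|=0.42588 <1
  x=-1.540: |R|=0.33449 <1
  x=-1.298: |R|=0.14888 <1
  x=-2.970: |R|=1.28990 >1
  x=-2.678: |R|=1.11232 >1
So |R|<1 on (-2.5000, 0).

z* = -2.5000.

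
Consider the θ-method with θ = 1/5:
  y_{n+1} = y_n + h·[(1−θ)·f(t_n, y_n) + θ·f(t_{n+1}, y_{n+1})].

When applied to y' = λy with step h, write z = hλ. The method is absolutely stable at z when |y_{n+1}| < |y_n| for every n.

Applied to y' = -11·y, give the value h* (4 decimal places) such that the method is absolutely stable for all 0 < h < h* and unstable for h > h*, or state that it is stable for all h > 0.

On y'=λy, z=hλ:
  y_{n+1} = y_n + z·[4/5·y_n + 1/5·y_{n+1}] ⇒ (1 − 1/5z)y_{n+1} = (1 + 4/5z)y_n
  Hence R(z) = (1 + 4/5z)/(1 − 1/5z).

Boundary: |R(x)|=1, x<0.
x=-1.14: |R|=0.0717
R=−1: 1+4/5x = −1+1/5x ⇒ -3/5x=2 ⇒ x=2/(-3/5)=-3.3333
Confirm numerically:
  x=-3.216: |R|=0.95716 <1
  x=-1.542: |R|=0.17854 <1
  x=-1.393: |R|=0.08947 <1
  x=-3.537: |R|=1.07157 >1
  x=-3.519: |R|=1.06538 >1
Stable set (-3.3333, 0).

(-3.3333,0); λ=-11 ⇒ h* = (10/3)/11 = 0.3030.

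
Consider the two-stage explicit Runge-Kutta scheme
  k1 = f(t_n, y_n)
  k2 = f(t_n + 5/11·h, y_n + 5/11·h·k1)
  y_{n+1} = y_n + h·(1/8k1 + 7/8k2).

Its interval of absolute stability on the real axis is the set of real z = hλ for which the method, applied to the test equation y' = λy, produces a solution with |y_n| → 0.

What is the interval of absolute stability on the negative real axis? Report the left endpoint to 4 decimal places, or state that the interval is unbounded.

Set f=λy, z=hλ:
  k1=λy_n ⇒ h·k1=z·y_n;  k2=λ(1+5/11z)y_n ⇒ h·k2=z(1+5/11z)y_n
  y_{n+1}/y_n = 1 + 1/8z + 7/8z(1+5/11z) = 1 + z + 35/88z²
  Hence R(z) = 1 + z + 35/88z².

Boundary: |R(x)|=1, x<0.
x=-0.36: |R|=0.6915
R=1: x+35/88x²=0 ⇒ x=−88/35=-2.5143; min R=1−1/(4·35/88)=0.3714>−1
Confirm numerically:
  x=-2.369: |R|=0.86311 <1
  x=-1.601: |R|=0.41845 <1
  x=-1.394: |R|=0.37888 <1
  x=-2.769: |R|=1.28052 >1
  x=-2.687: |R|=1.18458 >1
Interval (-2.5143, 0).

z∈(-2.5143,0).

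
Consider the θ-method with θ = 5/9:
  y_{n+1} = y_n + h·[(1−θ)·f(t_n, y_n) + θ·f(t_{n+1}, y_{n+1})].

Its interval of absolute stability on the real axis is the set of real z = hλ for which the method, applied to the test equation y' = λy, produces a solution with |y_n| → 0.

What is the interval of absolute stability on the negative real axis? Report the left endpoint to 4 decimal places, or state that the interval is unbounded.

interval (−∞, 0).

With y'=λy (z=hλ):
  y_{n+1} = y_n + z·[4/9·y_n + 5/9·y_{n+1}] ⇒ (1 − 5/9z)y_{n+1} = (1 + 4/9z)y_n
  ⇒ R(z) = (1 + 4/9z)/(1 − 5/9z).

Solve |R(x)|<1 on ℝ⁻.
x=-0.94: |R|=0.3825
x=-2: |R|=0.0526
x=-10: |R|=0.5254
x=-100: |R|=0.7682
θ=5/9≥1/2 ⇒ |1+4/9x|<|1−5/9x| ∀x<0 ⇒ unbounded interval.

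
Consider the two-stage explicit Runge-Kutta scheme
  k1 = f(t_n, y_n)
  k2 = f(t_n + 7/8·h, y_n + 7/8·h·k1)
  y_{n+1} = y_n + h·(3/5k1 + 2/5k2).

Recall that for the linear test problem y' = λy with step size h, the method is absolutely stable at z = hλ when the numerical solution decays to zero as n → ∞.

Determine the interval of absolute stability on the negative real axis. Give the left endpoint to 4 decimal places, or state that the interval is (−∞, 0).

z∈(-2.8571,0).

Set f=λy, z=hλ:
  k1=λy_n ⇒ h·k1=z·y_n;  k2=λ(1+7/8z)y_n ⇒ h·k2=z(1+7/8z)y_n
  y_{n+1}/y_n = 1 + 3/5z + 2/5z(1+7/8z) = 1 + z + 7/20z²
  Hence R(z) = 1 + z + 7/20z².

Solve |R(x)|<1 on ℝ⁻.
x=-0.75: |R|=0.4469
R=1: x+7/20x²=0 ⇒ x=−20/7=-2.8571; min R=1−1/(4·7/20)=0.2857>−1
Confirm numerically:
  x=-2.458: |R|=0.65662 <1
  x=-2.088: |R|=0.43791 <1
  x=-1.487: |R|=0.28691 <1
  x=-1.270: |R|=0.29451 <1
  x=-3.445: |R|=1.70881 >1
  x=-3.362: |R|=1.59407 >1
  x=-3.259: |R|=1.45838 >1
Interval (-2.8571, 0).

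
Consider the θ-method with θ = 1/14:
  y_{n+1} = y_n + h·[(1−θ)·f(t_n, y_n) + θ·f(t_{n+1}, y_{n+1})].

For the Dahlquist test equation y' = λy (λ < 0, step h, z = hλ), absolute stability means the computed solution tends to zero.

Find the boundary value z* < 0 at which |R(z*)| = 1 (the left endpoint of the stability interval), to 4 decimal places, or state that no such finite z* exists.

Test eqn y'=λy, z=hλ:
  y_{n+1} = y_n + z·[13/14·y_n + 1/14·y_{n+1}] ⇒ (1 − 1/14z)y_{n+1} = (1 + 13/14z)y_n
  so R(z) = (1 + 13/14z)/(1 − 1/14z).

Find x<0 with |R(x)|<1.
x=-1.26: |R|=0.1560
R=−1: 1+13/14x = −1+1/14x ⇒ -6/7x=2 ⇒ x=2/(-6/7)=-2.3333
Confirm numerically:
  x=-1.835: |R|=0.62236 <1
  x=-1.480: |R|=0.33850 <1
  x=-0.935: |R|=0.12354 <1
  x=-2.878: |R|=1.38725 >1
  x=-2.610: |R|=1.19988 >1
  x=-2.583: |R|=1.18067 >1
Interval (-2.3333, 0).

z* = -2.3333.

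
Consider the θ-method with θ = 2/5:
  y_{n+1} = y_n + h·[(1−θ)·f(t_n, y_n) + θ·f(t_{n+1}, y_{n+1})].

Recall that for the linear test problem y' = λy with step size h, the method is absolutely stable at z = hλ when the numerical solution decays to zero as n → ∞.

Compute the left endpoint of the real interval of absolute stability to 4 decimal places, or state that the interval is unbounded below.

left endpoint -10.0000.

Test eqn y'=λy, z=hλ:
  y_{n+1} = y_n + z·[3/5·y_n + 2/5·y_{n+1}] ⇒ (1 − 2/5z)y_{n+1} = (1 + 3/5z)y_n
  Hence R(z) = (1 + 3/5z)/(1 − 2/5z).

Solve |R(x)|<1 on ℝ⁻.
x=-1.33: |R|=0.1319
R=−1: 1+3/5x = −1+2/5x ⇒ -1/5x=2 ⇒ x=2/(-1/5)=-10.0000
Confirm numerically:
  x=-9.482: |R|=0.97838 <1
  x=-8.508: |R|=0.93223 <1
  x=-5.967: |R|=0.76184 <1
  x=-10.314: |R|=1.01225 >1
  x=-10.220: |R|=1.00865 >1
  x=-10.111: |R|=1.00440 >1
Stable set (-10.0000, 0).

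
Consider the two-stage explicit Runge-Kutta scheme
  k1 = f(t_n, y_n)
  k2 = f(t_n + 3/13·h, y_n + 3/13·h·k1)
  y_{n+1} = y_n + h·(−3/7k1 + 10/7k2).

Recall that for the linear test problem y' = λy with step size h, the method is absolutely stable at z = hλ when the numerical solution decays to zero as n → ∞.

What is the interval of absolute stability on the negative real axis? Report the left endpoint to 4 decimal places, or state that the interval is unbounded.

(-3.0333, 0).

On y'=λy, z=hλ:
  k1=λy_n ⇒ h·k1=z·y_n;  k2=λ(1+3/13z)y_n ⇒ h·k2=z(1+3/13z)y_n
  y_{n+1}/y_n = 1 − 3/7z + 10/7z(1+3/13z) = 1 + z + 30/91z²
  Hence R(z) = 1 + z + 30/91z².

Solve |R(x)|<1 on ℝ⁻.
x=-1.35: |R|=0.2508
R=1: x+30/91x²=0 ⇒ x=−91/30=-3.0333; min R=1−1/(4·30/91)=0.2417>−1
Confirm numerically:
  x=-2.921: |R|=0.89183 <1
  x=-2.313: |R|=0.45073 <1
  x=-1.748: |R|=0.25931 <1
  x=-1.486: |R|=0.24198 <1
  x=-3.071: |R|=1.03813 >1
  x=-3.056: |R|=1.02284 >1
So |R|<1 on (-3.0333, 0).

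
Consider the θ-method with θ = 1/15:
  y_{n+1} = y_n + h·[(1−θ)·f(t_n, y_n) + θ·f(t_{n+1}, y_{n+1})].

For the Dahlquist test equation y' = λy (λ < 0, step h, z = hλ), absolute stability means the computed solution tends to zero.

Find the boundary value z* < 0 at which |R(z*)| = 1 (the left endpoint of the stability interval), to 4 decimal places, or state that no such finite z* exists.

z* = -2.3077.

With y'=λy (z=hλ):
  y_{n+1} = y_n + z·[14/15·y_n + 1/15·y_{n+1}] ⇒ (1 − 1/15z)y_{n+1} = (1 + 14/15z)y_n
  ⇒ R(z) = (1 + 14/15z)/(1 − 1/15z).

Need |R(x)|<1, x<0.
x=-0.65: |R|=0.3770
R=−1: 1+14/15x = −1+1/15x ⇒ -13/15x=2 ⇒ x=2/(-13/15)=-2.3077
Confirm numerically:
  x=-2.177: |R|=0.90109 <1
  x=-1.684: |R|=0.51403 <1
  x=-1.547: |R|=0.40237 <1
  x=-1.008: |R|=0.05547 <1
  x=-2.724: |R|=1.30535 >1
  x=-2.641: |R|=1.24562 >1
  x=-2.546: |R|=1.17656 >1
So |R|<1 on (-2.3077, 0).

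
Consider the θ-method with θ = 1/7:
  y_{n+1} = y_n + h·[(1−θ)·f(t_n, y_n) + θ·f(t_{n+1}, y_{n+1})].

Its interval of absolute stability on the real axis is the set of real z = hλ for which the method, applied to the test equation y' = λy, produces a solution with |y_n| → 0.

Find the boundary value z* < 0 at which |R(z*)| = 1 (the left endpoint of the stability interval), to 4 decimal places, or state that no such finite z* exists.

z* = -2.8000.

Set f=λy, z=hλ:
  y_{n+1} = y_n + z·[6/7·y_n + 1/7·y_{n+1}] ⇒ (1 − 1/7z)y_{n+1} = (1 + 6/7z)y_n
  Hence R(z) = (1 + 6/7z)/(1 − 1/7z).

Find x<0 with |R(x)|<1.
x=-0.57: |R|=0.4729
R=−1: 1+6/7x = −1+1/7x ⇒ -5/7x=2 ⇒ x=2/(-5/7)=-2.8000
Confirm numerically:
  x=-1.979: |R|=0.54282 <1
  x=-1.650: |R|=0.33526 <1
  x=-1.567: |R|=0.28038 <1
  x=-3.360: |R|=1.27027 >1
  x=-3.247: |R|=1.21811 >1
  x=-3.096: |R|=1.14659 >1
Stable set (-2.8000, 0).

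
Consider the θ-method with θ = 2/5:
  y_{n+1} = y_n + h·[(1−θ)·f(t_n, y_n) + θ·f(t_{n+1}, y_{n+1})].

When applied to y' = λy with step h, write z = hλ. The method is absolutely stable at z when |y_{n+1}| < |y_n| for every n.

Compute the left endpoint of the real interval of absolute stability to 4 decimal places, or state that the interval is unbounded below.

z* = -10.0000.

On y'=λy, z=hλ:
  y_{n+1} = y_n + z·[3/5·y_n + 2/5·y_{n+1}] ⇒ (1 − 2/5z)y_{n+1} = (1 + 3/5z)y_n
  Hence R(z) = (1 + 3/5z)/(1 − 2/5z).

Need |R(x)|<1, x<0.
x=-1.73: |R|=0.0225
R=−1: 1+3/5x = −1+2/5x ⇒ -1/5x=2 ⇒ x=2/(-1/5)=-10.0000
Confirm numerically:
  x=-6.745: |R|=0.82396 <1
  x=-6.617: |R|=0.81447 <1
  x=-6.150: |R|=0.77746 <1
  x=-5.465: |R|=0.71532 <1
  x=-10.316: |R|=1.01233 >1
  x=-10.151: |R|=1.00597 >1
So |R|<1 on (-10.0000, 0).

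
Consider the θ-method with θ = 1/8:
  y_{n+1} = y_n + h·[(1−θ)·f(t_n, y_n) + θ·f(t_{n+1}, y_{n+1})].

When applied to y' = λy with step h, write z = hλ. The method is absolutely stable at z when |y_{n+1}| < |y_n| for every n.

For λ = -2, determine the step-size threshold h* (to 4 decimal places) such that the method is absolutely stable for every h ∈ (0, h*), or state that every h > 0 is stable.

(-2.6667,0); λ=-2 ⇒ h* = (8/3)/2 = 1.3333.

Set f=λy, z=hλ:
  y_{n+1} = y_n + z·[7/8·y_n + 1/8·y_{n+1}] ⇒ (1 − 1/8z)y_{n+1} = (1 + 7/8z)y_n
  R(z) = (1 + 7/8z)/(1 − 1/8z).

Solve |R(x)|<1 on ℝ⁻.
x=-1.3: |R|=0.1183
R=−1: 1+7/8x = −1+1/8x ⇒ -3/4x=2 ⇒ x=2/(-3/4)=-2.6667
Confirm numerically:
  x=-2.018: |R|=0.61150 <1
  x=-1.865: |R|=0.51242 <1
  x=-1.511: |R|=0.27095 <1
  x=-3.147: |R|=1.25854 >1
  x=-2.889: |R|=1.12251 >1
  x=-2.862: |R|=1.10790 >1
So |R|<1 on (-2.6667, 0).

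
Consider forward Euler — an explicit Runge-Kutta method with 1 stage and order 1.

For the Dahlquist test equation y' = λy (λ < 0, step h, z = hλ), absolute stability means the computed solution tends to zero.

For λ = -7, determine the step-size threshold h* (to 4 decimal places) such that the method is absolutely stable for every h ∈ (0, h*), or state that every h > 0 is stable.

(-2.0000,0); λ=-7 ⇒ h* = 0.2857.

Set f=λy, z=hλ:
  order 1, 1-stage ⇒ R(z)=1+z
  (e.g. R(-0.56)=0.44000, |R|=0.44000)

Need |R(x)|<1, x<0.
x=-0.56: |R|=0.4400
|R(-2.03)|=1.0300 |R(-1.32)|=0.3200 |R(-1.03)|=0.0300
Bisect:
  x_lo=-2.8615 |R|=1.8615  x_hi=-0.1995 |R|=0.8005
  mid=-1.53047 |R|=0.53047 →hi
  mid=-2.19596 |R|=1.19596 →lo
  mid=-1.86322 |R|=0.86322 →hi
  mid=-2.02959 |R|=1.02959 →lo
  mid=-1.94640 |R|=0.94640 →hi
  mid=-1.98800 |R|=0.98800 →hi
  mid=-2.00879 |R|=1.00879 →lo
  mid=-1.99840 |R|=0.99840 →hi
  ...
  [-2.00002,-1.99986] ⇒ x*=-2.0000
So |R|<1 on (-2.0000, 0).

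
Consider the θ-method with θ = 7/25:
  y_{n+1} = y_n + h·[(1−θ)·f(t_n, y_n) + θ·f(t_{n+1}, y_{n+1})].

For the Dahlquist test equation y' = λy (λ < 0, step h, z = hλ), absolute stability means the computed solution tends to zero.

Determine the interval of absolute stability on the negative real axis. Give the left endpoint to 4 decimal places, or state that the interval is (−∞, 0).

(-4.5455, 0).

Set f=λy, z=hλ:
  y_{n+1} = y_n + z·[18/25·y_n + 7/25·y_{n+1}] ⇒ (1 − 7/25z)y_{n+1} = (1 + 18/25z)y_n
  so R(z) = (1 + 18/25z)/(1 − 7/25z).

Boundary: |R(x)|=1, x<0.
x=-1.54: |R|=0.0760
R=−1: 1+18/25x = −1+7/25x ⇒ -11/25x=2 ⇒ x=2/(-11/25)=-4.5455
Confirm numerically:
  x=-3.844: |R|=0.85135 <1
  x=-3.351: |R|=0.72885 <1
  x=-2.809: |R|=0.57233 <1
  x=-2.669: |R|=0.52748 <1
  x=-5.053: |R|=1.09248 >1
  x=-5.050: |R|=1.09196 >1
  x=-4.896: |R|=1.06506 >1
Stable set (-4.5455, 0).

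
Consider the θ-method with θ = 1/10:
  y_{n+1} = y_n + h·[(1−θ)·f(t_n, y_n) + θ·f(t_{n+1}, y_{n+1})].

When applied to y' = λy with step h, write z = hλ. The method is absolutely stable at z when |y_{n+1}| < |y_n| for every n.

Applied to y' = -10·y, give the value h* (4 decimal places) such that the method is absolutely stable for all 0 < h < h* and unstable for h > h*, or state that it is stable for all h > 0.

With y'=λy (z=hλ):
  y_{n+1} = y_n + z·[9/10·y_n + 1/10·y_{n+1}] ⇒ (1 − 1/10z)y_{n+1} = (1 + 9/10z)y_n
  R(z) = (1 + 9/10z)/(1 − 1/10z).

Find x<0 with |R(x)|<1.
x=-0.83: |R|=0.2336
R=−1: 1+9/10x = −1+1/10x ⇒ -4/5x=2 ⇒ x=2/(-4/5)=-2.5000
Confirm numerically:
  x=-2.412: |R|=0.94328 <1
  x=-2.386: |R|=0.92637 <1
  x=-1.715: |R|=0.46394 <1
  x=-1.383: |R|=0.21497 <1
  x=-3.046: |R|=1.33482 >1
  x=-2.947: |R|=1.27620 >1
  x=-2.565: |R|=1.04138 >1
Stable set (-2.5000, 0).

(-2.5000,0); λ=-10 ⇒ h* = (5/2)/10 = 0.2500.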